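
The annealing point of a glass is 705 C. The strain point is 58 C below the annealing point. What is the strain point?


Strain point = annealing point - difference:
  T_strain = 705 - 58 = 647 C

647 C


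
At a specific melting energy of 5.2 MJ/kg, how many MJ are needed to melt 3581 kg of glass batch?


Total energy = mass * specific energy
  E = 3581 * 5.2 = 18621.2 MJ

18621.2 MJ


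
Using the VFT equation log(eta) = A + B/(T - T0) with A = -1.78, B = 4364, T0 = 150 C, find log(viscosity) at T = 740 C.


VFT equation: log(eta) = A + B / (T - T0)
  T - T0 = 740 - 150 = 590
  B / (T - T0) = 4364 / 590 = 7.397
  log(eta) = -1.78 + 7.397 = 5.617

5.617


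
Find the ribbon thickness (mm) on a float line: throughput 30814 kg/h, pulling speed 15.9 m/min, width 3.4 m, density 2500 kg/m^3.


Ribbon cross-section from mass balance:
  Volume rate = throughput / density = 30814 / 2500 = 12.3256 m^3/h
  thickness = volume rate / (speed * 60 * width), i.e.
  thickness = throughput / (60 * speed * width * density) * 1000
  thickness = 30814 / (60 * 15.9 * 3.4 * 2500) * 1000 = 3.8 mm

3.8 mm


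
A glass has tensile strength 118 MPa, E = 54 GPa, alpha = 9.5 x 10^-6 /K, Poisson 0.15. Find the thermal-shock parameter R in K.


Thermal shock resistance: R = sigma * (1 - nu) / (E * alpha)
  Numerator = 118 * (1 - 0.15) = 100.3
  Denominator = 54 * 1000 * (9.5 x 10^-6) = 0.513
  R = 100.3 / 0.513 = 195.5 K

195.5 K


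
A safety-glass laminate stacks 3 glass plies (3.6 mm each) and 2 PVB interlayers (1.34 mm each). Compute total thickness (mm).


Total thickness = glass contribution + PVB contribution
  Glass: 3 * 3.6 = 10.8 mm
  PVB: 2 * 1.34 = 2.68 mm
  Total = 10.8 + 2.68 = 13.48 mm

13.48 mm


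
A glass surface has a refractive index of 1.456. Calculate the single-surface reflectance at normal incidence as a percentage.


Fresnel reflectance at normal incidence:
  R = ((n - 1)/(n + 1))^2
  (n - 1)/(n + 1) = (1.456 - 1)/(1.456 + 1) = 0.185668
  R = 0.185668^2 = 0.0344726
  R(%) = 0.0344726 * 100 = 3.447%

3.447%


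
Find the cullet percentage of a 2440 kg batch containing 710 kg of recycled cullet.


Cullet ratio = (cullet mass / total batch mass) * 100
  Ratio = 710 / 2440 * 100 = 29.1%

29.1%


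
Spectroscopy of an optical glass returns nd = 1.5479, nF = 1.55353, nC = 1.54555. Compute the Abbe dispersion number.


Abbe number formula: Vd = (nd - 1) / (nF - nC)
  nd - 1 = 1.5479 - 1 = 0.5479
  nF - nC = 1.55353 - 1.54555 = 0.00798
  Vd = 0.5479 / 0.00798 = 68.66

68.66


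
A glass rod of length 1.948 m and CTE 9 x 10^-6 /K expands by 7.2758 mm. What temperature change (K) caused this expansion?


Rearrange dL = alpha * L0 * dT for dT:
  dT = dL / (alpha * L0)
  dL (m) = 7.2758 / 1000 = 0.0072758
  dT = 0.0072758 / ((9 x 10^-6) * 1.948) = 415.0 K

415.0 K


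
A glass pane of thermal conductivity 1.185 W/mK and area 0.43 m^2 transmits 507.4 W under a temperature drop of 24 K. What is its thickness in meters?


Fourier's law: t = k * A * dT / Q
  t = 1.185 * 0.43 * 24 / 507.4
  t = 12.2292 / 507.4 = 0.0241 m

0.0241 m


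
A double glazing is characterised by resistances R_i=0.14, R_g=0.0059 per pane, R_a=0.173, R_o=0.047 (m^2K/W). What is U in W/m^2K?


Total thermal resistance (series):
  R_total = R_in + R_glass + R_air + R_glass + R_out
  R_total = 0.14 + 0.0059 + 0.173 + 0.0059 + 0.047 = 0.3718 m^2K/W
U-value = 1 / R_total = 1 / 0.3718 = 2.69 W/m^2K

2.69 W/m^2K


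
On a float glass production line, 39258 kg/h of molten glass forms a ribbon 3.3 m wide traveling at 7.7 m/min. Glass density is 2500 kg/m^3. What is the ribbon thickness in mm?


Ribbon cross-section from mass balance:
  Volume rate = throughput / density = 39258 / 2500 = 15.7032 m^3/h
  thickness = volume rate / (speed * 60 * width), i.e.
  thickness = throughput / (60 * speed * width * density) * 1000
  thickness = 39258 / (60 * 7.7 * 3.3 * 2500) * 1000 = 10.3 mm

10.3 mm


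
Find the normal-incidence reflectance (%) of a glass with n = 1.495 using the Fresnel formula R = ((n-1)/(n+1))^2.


Fresnel reflectance at normal incidence:
  R = ((n - 1)/(n + 1))^2
  (n - 1)/(n + 1) = (1.495 - 1)/(1.495 + 1) = 0.198397
  R = 0.198397^2 = 0.0393614
  R(%) = 0.0393614 * 100 = 3.936%

3.936%


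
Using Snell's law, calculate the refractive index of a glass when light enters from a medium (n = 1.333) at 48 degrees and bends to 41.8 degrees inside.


Apply Snell's law: n1 * sin(theta1) = n2 * sin(theta2)
  n2 = n1 * sin(theta1) / sin(theta2)
  sin(48) = 0.743145
  sin(41.8) = 0.666532
  n2 = 1.333 * 0.743145 / 0.666532 = 1.4862

1.4862


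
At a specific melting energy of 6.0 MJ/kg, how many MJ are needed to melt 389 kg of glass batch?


Total energy = mass * specific energy
  E = 389 * 6.0 = 2334 MJ

2334 MJ


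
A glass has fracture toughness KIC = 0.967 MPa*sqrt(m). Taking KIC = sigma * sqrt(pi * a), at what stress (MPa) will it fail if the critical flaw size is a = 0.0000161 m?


Rearrange KIC = sigma * sqrt(pi * a):
  sigma = KIC / sqrt(pi * a)
  sqrt(pi * 0.0000161) = 0.007112
  sigma = 0.967 / 0.007112 = 135.97 MPa

135.97 MPa


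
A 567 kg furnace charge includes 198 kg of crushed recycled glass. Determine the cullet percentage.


Cullet ratio = (cullet mass / total batch mass) * 100
  Ratio = 198 / 567 * 100 = 34.92%

34.92%


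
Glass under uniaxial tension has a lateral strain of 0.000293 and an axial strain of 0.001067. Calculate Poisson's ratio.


Poisson's ratio: nu = lateral strain / axial strain
  nu = 0.000293 / 0.001067 = 0.2746

0.2746


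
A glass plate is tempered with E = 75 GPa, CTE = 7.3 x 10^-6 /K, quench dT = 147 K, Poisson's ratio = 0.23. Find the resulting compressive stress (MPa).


Tempering stress: sigma = E * alpha * dT / (1 - nu)
  E (MPa) = 75 * 1000 = 75000
  Numerator = 75000 * (7.3 x 10^-6) * 147 = 80.4825
  Denominator = 1 - 0.23 = 0.77
  sigma = 80.4825 / 0.77 = 104.5 MPa

104.5 MPa


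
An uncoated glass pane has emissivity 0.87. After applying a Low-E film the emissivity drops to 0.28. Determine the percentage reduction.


Percentage reduction = (1 - coated/uncoated) * 100
  Ratio = 0.28 / 0.87 = 0.3218
  Reduction = (1 - 0.3218) * 100 = 67.8%

67.8%


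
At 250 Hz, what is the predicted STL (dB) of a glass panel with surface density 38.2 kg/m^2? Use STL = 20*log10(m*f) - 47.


Mass law: STL = 20 * log10(m * f) - 47
  m * f = 38.2 * 250 = 9550
  log10(9550) = 3.98
  STL = 20 * 3.98 - 47 = 79.6 - 47 = 32.6 dB

32.6 dB


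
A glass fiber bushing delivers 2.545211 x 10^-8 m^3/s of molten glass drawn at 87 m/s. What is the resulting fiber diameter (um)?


Cross-sectional area from continuity:
  A = Q / v = 2.545211 x 10^-8 / 87 = 2.92553 x 10^-10 m^2
Diameter from circular cross-section:
  d = sqrt(4A / pi) * 10^6 (m -> um)
  d = sqrt(4 * 2.92553 x 10^-10 / pi) * 10^6 = 19.3 um

19.3 um


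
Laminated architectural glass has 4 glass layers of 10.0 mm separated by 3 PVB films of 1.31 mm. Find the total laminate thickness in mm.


Total thickness = glass contribution + PVB contribution
  Glass: 4 * 10.0 = 40.0 mm
  PVB: 3 * 1.31 = 3.93 mm
  Total = 40.0 + 3.93 = 43.93 mm

43.93 mm


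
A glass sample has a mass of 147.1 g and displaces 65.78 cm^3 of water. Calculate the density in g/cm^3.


Use the definition of density:
  rho = mass / volume
  rho = 147.1 / 65.78 = 2.236 g/cm^3

2.236 g/cm^3


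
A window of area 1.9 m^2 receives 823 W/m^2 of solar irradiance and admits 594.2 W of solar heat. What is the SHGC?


Rearrange Q = Area * SHGC * Irradiance:
  SHGC = Q / (Area * Irradiance)
  SHGC = 594.2 / (1.9 * 823) = 0.38

0.38


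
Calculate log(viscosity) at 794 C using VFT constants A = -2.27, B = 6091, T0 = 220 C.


VFT equation: log(eta) = A + B / (T - T0)
  T - T0 = 794 - 220 = 574
  B / (T - T0) = 6091 / 574 = 10.611
  log(eta) = -2.27 + 10.611 = 8.341

8.341


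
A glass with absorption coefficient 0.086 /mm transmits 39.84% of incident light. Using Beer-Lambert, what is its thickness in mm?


Rearrange T = exp(-alpha * thickness):
  thickness = -ln(T) / alpha
  T = 39.84/100 = 0.3984
  ln(T) = -0.9203
  -ln(T) = 0.9203
  thickness = 0.9203 / 0.086 = 10.7 mm

10.7 mm


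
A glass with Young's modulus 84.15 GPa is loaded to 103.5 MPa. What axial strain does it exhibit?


Rearrange E = sigma / epsilon:
  epsilon = sigma / E
  E (MPa) = 84.15 * 1000 = 84150
  epsilon = 103.5 / 84150 = 0.00123

0.00123


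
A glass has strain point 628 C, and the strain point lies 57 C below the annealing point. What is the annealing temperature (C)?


T_anneal = T_strain + gap:
  T_anneal = 628 + 57 = 685 C

685 C


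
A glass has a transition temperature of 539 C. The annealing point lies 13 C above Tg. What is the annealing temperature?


The annealing temperature is Tg plus the offset:
  T_anneal = 539 + 13 = 552 C

552 C


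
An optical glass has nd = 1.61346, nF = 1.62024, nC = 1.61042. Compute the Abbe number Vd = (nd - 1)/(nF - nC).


Abbe number formula: Vd = (nd - 1) / (nF - nC)
  nd - 1 = 1.61346 - 1 = 0.61346
  nF - nC = 1.62024 - 1.61042 = 0.00982
  Vd = 0.61346 / 0.00982 = 62.47

62.47


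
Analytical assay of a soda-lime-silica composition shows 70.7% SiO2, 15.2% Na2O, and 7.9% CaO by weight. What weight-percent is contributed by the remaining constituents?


Sum the three major oxides:
  SiO2 + Na2O + CaO = 70.7 + 15.2 + 7.9 = 93.8%
Subtract from 100%:
  Others = 100 - 93.8 = 6.2%

6.2%


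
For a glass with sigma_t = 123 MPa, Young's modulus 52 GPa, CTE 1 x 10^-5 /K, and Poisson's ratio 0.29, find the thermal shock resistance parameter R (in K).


Thermal shock resistance: R = sigma * (1 - nu) / (E * alpha)
  Numerator = 123 * (1 - 0.29) = 87.33
  Denominator = 52 * 1000 * (1 x 10^-5) = 0.52
  R = 87.33 / 0.52 = 167.9 K

167.9 K


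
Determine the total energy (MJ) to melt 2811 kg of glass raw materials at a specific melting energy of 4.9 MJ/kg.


Total energy = mass * specific energy
  E = 2811 * 4.9 = 13773.9 MJ

13773.9 MJ


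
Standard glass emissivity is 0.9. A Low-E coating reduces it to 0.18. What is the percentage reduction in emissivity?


Percentage reduction = (1 - coated/uncoated) * 100
  Ratio = 0.18 / 0.9 = 0.2
  Reduction = (1 - 0.2) * 100 = 80.0%

80.0%


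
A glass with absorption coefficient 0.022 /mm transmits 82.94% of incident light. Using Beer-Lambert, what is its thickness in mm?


Rearrange T = exp(-alpha * thickness):
  thickness = -ln(T) / alpha
  T = 82.94/100 = 0.8294
  ln(T) = -0.18705
  -ln(T) = 0.18705
  thickness = 0.18705 / 0.022 = 8.5 mm

8.5 mm


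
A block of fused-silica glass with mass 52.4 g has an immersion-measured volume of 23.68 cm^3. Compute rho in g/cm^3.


Use the definition of density:
  rho = mass / volume
  rho = 52.4 / 23.68 = 2.213 g/cm^3

2.213 g/cm^3


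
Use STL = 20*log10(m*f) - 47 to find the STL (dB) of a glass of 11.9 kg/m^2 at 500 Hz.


Mass law: STL = 20 * log10(m * f) - 47
  m * f = 11.9 * 500 = 5950
  log10(5950) = 3.77452
  STL = 20 * 3.77452 - 47 = 75.4904 - 47 = 28.5 dB

28.5 dB


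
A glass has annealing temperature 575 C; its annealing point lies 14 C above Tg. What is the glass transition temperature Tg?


Rearrange T_anneal = Tg + offset for Tg:
  Tg = T_anneal - offset = 575 - 14 = 561 C

561 C


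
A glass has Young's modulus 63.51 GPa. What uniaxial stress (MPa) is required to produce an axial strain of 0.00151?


Rearrange E = sigma / epsilon:
  sigma = E * epsilon
  E (MPa) = 63.51 * 1000 = 63510
  sigma = 63510 * 0.00151 = 95.9 MPa

95.9 MPa


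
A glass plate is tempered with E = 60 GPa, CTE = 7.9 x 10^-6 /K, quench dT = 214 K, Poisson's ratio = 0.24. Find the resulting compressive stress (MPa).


Tempering stress: sigma = E * alpha * dT / (1 - nu)
  E (MPa) = 60 * 1000 = 60000
  Numerator = 60000 * (7.9 x 10^-6) * 214 = 101.436
  Denominator = 1 - 0.24 = 0.76
  sigma = 101.436 / 0.76 = 133.5 MPa

133.5 MPa


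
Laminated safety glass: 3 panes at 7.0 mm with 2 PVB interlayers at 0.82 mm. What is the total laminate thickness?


Total thickness = glass contribution + PVB contribution
  Glass: 3 * 7.0 = 21.0 mm
  PVB: 2 * 0.82 = 1.64 mm
  Total = 21.0 + 1.64 = 22.64 mm

22.64 mm


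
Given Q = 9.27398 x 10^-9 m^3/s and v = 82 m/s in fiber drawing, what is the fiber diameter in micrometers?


Cross-sectional area from continuity:
  A = Q / v = 9.27398 x 10^-9 / 82 = 1.130973 x 10^-10 m^2
Diameter from circular cross-section:
  d = sqrt(4A / pi) * 10^6 (m -> um)
  d = sqrt(4 * 1.130973 x 10^-10 / pi) * 10^6 = 12.0 um

12.0 um


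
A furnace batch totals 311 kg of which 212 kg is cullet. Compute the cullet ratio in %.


Cullet ratio = (cullet mass / total batch mass) * 100
  Ratio = 212 / 311 * 100 = 68.17%

68.17%


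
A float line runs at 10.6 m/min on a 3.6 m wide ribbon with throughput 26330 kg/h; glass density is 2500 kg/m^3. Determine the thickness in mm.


Ribbon cross-section from mass balance:
  Volume rate = throughput / density = 26330 / 2500 = 10.532 m^3/h
  thickness = volume rate / (speed * 60 * width), i.e.
  thickness = throughput / (60 * speed * width * density) * 1000
  thickness = 26330 / (60 * 10.6 * 3.6 * 2500) * 1000 = 4.6 mm

4.6 mm


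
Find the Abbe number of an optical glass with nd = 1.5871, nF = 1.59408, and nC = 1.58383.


Abbe number formula: Vd = (nd - 1) / (nF - nC)
  nd - 1 = 1.5871 - 1 = 0.5871
  nF - nC = 1.59408 - 1.58383 = 0.01025
  Vd = 0.5871 / 0.01025 = 57.28

57.28


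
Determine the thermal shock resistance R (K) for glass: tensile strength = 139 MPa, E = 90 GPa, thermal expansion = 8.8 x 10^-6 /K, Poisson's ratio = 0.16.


Thermal shock resistance: R = sigma * (1 - nu) / (E * alpha)
  Numerator = 139 * (1 - 0.16) = 116.76
  Denominator = 90 * 1000 * (8.8 x 10^-6) = 0.792
  R = 116.76 / 0.792 = 147.4 K

147.4 K


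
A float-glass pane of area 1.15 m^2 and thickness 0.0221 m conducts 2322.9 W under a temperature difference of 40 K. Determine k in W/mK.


Fourier's law rearranged: k = Q * t / (A * dT)
  Numerator = 2322.9 * 0.0221 = 51.33609
  Denominator = 1.15 * 40 = 46.0
  k = 51.33609 / 46.0 = 1.116 W/mK

1.116 W/mK


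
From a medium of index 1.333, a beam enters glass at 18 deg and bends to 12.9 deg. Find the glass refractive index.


Apply Snell's law: n1 * sin(theta1) = n2 * sin(theta2)
  n2 = n1 * sin(theta1) / sin(theta2)
  sin(18) = 0.309017
  sin(12.9) = 0.22325
  n2 = 1.333 * 0.309017 / 0.22325 = 1.8451

1.8451


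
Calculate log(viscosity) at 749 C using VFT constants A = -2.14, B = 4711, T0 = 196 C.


VFT equation: log(eta) = A + B / (T - T0)
  T - T0 = 749 - 196 = 553
  B / (T - T0) = 4711 / 553 = 8.519
  log(eta) = -2.14 + 8.519 = 6.379

6.379


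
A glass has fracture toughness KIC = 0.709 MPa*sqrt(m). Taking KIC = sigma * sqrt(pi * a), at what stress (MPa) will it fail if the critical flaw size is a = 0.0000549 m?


Rearrange KIC = sigma * sqrt(pi * a):
  sigma = KIC / sqrt(pi * a)
  sqrt(pi * 0.0000549) = 0.013133
  sigma = 0.709 / 0.013133 = 53.99 MPa

53.99 MPa


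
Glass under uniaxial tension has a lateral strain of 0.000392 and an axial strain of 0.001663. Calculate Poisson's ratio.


Poisson's ratio: nu = lateral strain / axial strain
  nu = 0.000392 / 0.001663 = 0.2357

0.2357


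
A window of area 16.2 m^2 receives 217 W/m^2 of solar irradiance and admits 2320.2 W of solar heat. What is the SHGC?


Rearrange Q = Area * SHGC * Irradiance:
  SHGC = Q / (Area * Irradiance)
  SHGC = 2320.2 / (16.2 * 217) = 0.66

0.66


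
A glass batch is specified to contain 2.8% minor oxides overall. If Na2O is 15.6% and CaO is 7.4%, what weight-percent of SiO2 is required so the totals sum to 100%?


Known pieces sum to 100%:
  SiO2 = 100 - (others + Na2O + CaO)
  SiO2 = 100 - (2.8 + 15.6 + 7.4) = 74.2%

74.2%


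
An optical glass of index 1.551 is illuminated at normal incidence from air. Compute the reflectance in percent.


Fresnel reflectance at normal incidence:
  R = ((n - 1)/(n + 1))^2
  (n - 1)/(n + 1) = (1.551 - 1)/(1.551 + 1) = 0.215994
  R = 0.215994^2 = 0.0466534
  R(%) = 0.0466534 * 100 = 4.665%

4.665%


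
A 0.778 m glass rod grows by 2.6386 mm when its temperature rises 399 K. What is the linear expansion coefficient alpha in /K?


Rearrange dL = alpha * L0 * dT for alpha:
  alpha = dL / (L0 * dT)
  alpha = (2.6386 / 1000) / (0.778 * 399) = 0.0000085 /K = 8.5 x 10^-6 /K

8.5 x 10^-6 /K


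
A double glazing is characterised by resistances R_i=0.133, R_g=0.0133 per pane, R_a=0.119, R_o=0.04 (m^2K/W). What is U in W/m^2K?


Total thermal resistance (series):
  R_total = R_in + R_glass + R_air + R_glass + R_out
  R_total = 0.133 + 0.0133 + 0.119 + 0.0133 + 0.04 = 0.3186 m^2K/W
U-value = 1 / R_total = 1 / 0.3186 = 3.139 W/m^2K

3.139 W/m^2K


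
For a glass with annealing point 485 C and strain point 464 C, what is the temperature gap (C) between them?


Gap = T_anneal - T_strain:
  gap = 485 - 464 = 21 C

21 C


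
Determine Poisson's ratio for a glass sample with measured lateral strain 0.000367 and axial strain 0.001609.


Poisson's ratio: nu = lateral strain / axial strain
  nu = 0.000367 / 0.001609 = 0.2281

0.2281


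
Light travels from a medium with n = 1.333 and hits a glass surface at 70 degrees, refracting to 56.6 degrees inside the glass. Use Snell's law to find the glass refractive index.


Apply Snell's law: n1 * sin(theta1) = n2 * sin(theta2)
  n2 = n1 * sin(theta1) / sin(theta2)
  sin(70) = 0.939693
  sin(56.6) = 0.834848
  n2 = 1.333 * 0.939693 / 0.834848 = 1.5004

1.5004


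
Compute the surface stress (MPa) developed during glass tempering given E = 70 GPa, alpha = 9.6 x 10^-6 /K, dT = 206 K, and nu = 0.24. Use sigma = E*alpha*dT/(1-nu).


Tempering stress: sigma = E * alpha * dT / (1 - nu)
  E (MPa) = 70 * 1000 = 70000
  Numerator = 70000 * (9.6 x 10^-6) * 206 = 138.432
  Denominator = 1 - 0.24 = 0.76
  sigma = 138.432 / 0.76 = 182.1 MPa

182.1 MPa


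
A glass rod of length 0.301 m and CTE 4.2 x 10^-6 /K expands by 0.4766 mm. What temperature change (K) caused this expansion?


Rearrange dL = alpha * L0 * dT for dT:
  dT = dL / (alpha * L0)
  dL (m) = 0.4766 / 1000 = 0.0004766
  dT = 0.0004766 / ((4.2 x 10^-6) * 0.301) = 377.0 K

377.0 K


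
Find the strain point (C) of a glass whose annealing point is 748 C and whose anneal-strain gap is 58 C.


Strain point = annealing point - difference:
  T_strain = 748 - 58 = 690 C

690 C


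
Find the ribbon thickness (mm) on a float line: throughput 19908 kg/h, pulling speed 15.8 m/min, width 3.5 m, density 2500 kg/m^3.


Ribbon cross-section from mass balance:
  Volume rate = throughput / density = 19908 / 2500 = 7.9632 m^3/h
  thickness = volume rate / (speed * 60 * width), i.e.
  thickness = throughput / (60 * speed * width * density) * 1000
  thickness = 19908 / (60 * 15.8 * 3.5 * 2500) * 1000 = 2.4 mm

2.4 mm


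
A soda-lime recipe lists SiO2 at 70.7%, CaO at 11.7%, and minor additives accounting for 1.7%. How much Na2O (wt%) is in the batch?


Pieces sum to 100%:
  Na2O = 100 - (SiO2 + CaO + others)
  Na2O = 100 - (70.7 + 11.7 + 1.7) = 15.9%

15.9%


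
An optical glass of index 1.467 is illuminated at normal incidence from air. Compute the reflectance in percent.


Fresnel reflectance at normal incidence:
  R = ((n - 1)/(n + 1))^2
  (n - 1)/(n + 1) = (1.467 - 1)/(1.467 + 1) = 0.189299
  R = 0.189299^2 = 0.0358341
  R(%) = 0.0358341 * 100 = 3.583%

3.583%


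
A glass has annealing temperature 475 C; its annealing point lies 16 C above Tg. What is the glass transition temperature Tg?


Rearrange T_anneal = Tg + offset for Tg:
  Tg = T_anneal - offset = 475 - 16 = 459 C

459 C


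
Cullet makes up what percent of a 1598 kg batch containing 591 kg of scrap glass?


Cullet ratio = (cullet mass / total batch mass) * 100
  Ratio = 591 / 1598 * 100 = 36.98%

36.98%


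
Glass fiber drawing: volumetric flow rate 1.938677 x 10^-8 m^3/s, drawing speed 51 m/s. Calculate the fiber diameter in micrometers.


Cross-sectional area from continuity:
  A = Q / v = 1.938677 x 10^-8 / 51 = 3.801327 x 10^-10 m^2
Diameter from circular cross-section:
  d = sqrt(4A / pi) * 10^6 (m -> um)
  d = sqrt(4 * 3.801327 x 10^-10 / pi) * 10^6 = 22.0 um

22.0 um


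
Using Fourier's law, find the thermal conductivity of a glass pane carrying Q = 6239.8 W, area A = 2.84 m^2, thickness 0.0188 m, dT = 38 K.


Fourier's law rearranged: k = Q * t / (A * dT)
  Numerator = 6239.8 * 0.0188 = 117.30824
  Denominator = 2.84 * 38 = 107.92
  k = 117.30824 / 107.92 = 1.087 W/mK

1.087 W/mK


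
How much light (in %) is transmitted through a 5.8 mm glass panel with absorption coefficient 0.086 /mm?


Beer-Lambert law: T = exp(-alpha * thickness)
  exponent = -0.086 * 5.8 = -0.4988
  T = exp(-0.4988) = 0.6073
  Percentage = 0.6073 * 100 = 60.73%

60.73%


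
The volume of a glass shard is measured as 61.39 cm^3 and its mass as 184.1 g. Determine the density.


Use the definition of density:
  rho = mass / volume
  rho = 184.1 / 61.39 = 2.999 g/cm^3

2.999 g/cm^3


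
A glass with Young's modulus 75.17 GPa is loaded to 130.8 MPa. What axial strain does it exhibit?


Rearrange E = sigma / epsilon:
  epsilon = sigma / E
  E (MPa) = 75.17 * 1000 = 75170
  epsilon = 130.8 / 75170 = 0.00174

0.00174


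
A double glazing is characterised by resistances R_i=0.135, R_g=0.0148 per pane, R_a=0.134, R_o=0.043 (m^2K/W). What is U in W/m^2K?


Total thermal resistance (series):
  R_total = R_in + R_glass + R_air + R_glass + R_out
  R_total = 0.135 + 0.0148 + 0.134 + 0.0148 + 0.043 = 0.3416 m^2K/W
U-value = 1 / R_total = 1 / 0.3416 = 2.927 W/m^2K

2.927 W/m^2K


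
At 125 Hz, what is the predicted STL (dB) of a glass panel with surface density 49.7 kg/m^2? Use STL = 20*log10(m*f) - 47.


Mass law: STL = 20 * log10(m * f) - 47
  m * f = 49.7 * 125 = 6212.5
  log10(6212.5) = 3.79327
  STL = 20 * 3.79327 - 47 = 75.8654 - 47 = 28.9 dB

28.9 dB


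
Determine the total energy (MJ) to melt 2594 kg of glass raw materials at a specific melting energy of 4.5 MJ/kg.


Total energy = mass * specific energy
  E = 2594 * 4.5 = 11673 MJ

11673 MJ


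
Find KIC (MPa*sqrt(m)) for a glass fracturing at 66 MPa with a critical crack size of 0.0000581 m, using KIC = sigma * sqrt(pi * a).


Fracture toughness: KIC = sigma * sqrt(pi * a)
  pi * a = pi * 0.0000581 = 0.000182527
  sqrt(pi * a) = 0.01351
  KIC = 66 * 0.01351 = 0.892 MPa*sqrt(m)

0.892 MPa*sqrt(m)


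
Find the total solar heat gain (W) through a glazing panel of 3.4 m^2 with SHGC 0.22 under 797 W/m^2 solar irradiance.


Solar heat gain: Q = Area * SHGC * Irradiance
  Q = 3.4 * 0.22 * 797 = 596.2 W

596.2 W


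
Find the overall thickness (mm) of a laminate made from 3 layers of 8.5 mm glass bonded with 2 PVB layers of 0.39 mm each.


Total thickness = glass contribution + PVB contribution
  Glass: 3 * 8.5 = 25.5 mm
  PVB: 2 * 0.39 = 0.78 mm
  Total = 25.5 + 0.78 = 26.28 mm

26.28 mm


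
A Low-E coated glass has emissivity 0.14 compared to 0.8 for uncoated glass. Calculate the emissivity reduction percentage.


Percentage reduction = (1 - coated/uncoated) * 100
  Ratio = 0.14 / 0.8 = 0.175
  Reduction = (1 - 0.175) * 100 = 82.5%

82.5%


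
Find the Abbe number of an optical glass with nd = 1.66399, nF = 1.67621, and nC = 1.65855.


Abbe number formula: Vd = (nd - 1) / (nF - nC)
  nd - 1 = 1.66399 - 1 = 0.66399
  nF - nC = 1.67621 - 1.65855 = 0.01766
  Vd = 0.66399 / 0.01766 = 37.6

37.6


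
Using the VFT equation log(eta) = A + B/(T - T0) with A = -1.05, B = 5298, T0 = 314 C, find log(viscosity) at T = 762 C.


VFT equation: log(eta) = A + B / (T - T0)
  T - T0 = 762 - 314 = 448
  B / (T - T0) = 5298 / 448 = 11.826
  log(eta) = -1.05 + 11.826 = 10.776

10.776


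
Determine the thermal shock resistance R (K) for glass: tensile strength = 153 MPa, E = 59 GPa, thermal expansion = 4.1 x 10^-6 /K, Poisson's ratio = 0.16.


Thermal shock resistance: R = sigma * (1 - nu) / (E * alpha)
  Numerator = 153 * (1 - 0.16) = 128.52
  Denominator = 59 * 1000 * (4.1 x 10^-6) = 0.2419
  R = 128.52 / 0.2419 = 531.3 K

531.3 K


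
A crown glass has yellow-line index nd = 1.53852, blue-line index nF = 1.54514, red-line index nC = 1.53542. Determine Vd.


Abbe number formula: Vd = (nd - 1) / (nF - nC)
  nd - 1 = 1.53852 - 1 = 0.53852
  nF - nC = 1.54514 - 1.53542 = 0.00972
  Vd = 0.53852 / 0.00972 = 55.4

55.4


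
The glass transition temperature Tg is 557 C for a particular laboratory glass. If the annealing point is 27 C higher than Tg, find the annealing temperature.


The annealing temperature is Tg plus the offset:
  T_anneal = 557 + 27 = 584 C

584 C


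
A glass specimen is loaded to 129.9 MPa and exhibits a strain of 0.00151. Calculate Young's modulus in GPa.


Young's modulus: E = stress / strain
  E = 129.9 MPa / 0.00151 = 86026.49 MPa
Convert to GPa: 86026.49 / 1000 = 86.03 GPa

86.03 GPa


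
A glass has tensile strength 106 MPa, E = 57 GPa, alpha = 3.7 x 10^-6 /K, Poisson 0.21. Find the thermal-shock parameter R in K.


Thermal shock resistance: R = sigma * (1 - nu) / (E * alpha)
  Numerator = 106 * (1 - 0.21) = 83.74
  Denominator = 57 * 1000 * (3.7 x 10^-6) = 0.2109
  R = 83.74 / 0.2109 = 397.1 K

397.1 K


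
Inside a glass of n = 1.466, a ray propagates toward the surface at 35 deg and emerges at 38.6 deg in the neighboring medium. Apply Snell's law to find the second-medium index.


Apply Snell's law: n1 * sin(theta1) = n2 * sin(theta2)
  n2 = n1 * sin(theta1) / sin(theta2)
  sin(35) = 0.573576
  sin(38.6) = 0.62388
  n2 = 1.466 * 0.573576 / 0.62388 = 1.3478

1.3478


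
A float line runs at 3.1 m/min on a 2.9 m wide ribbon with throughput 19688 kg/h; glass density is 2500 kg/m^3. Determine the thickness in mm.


Ribbon cross-section from mass balance:
  Volume rate = throughput / density = 19688 / 2500 = 7.8752 m^3/h
  thickness = volume rate / (speed * 60 * width), i.e.
  thickness = throughput / (60 * speed * width * density) * 1000
  thickness = 19688 / (60 * 3.1 * 2.9 * 2500) * 1000 = 14.6 mm

14.6 mm


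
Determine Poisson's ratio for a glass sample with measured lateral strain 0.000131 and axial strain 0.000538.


Poisson's ratio: nu = lateral strain / axial strain
  nu = 0.000131 / 0.000538 = 0.2435

0.2435


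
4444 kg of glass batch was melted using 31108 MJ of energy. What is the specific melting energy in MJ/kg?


Rearrange E = m * s for s:
  s = E / m
  s = 31108 / 4444 = 7.0 MJ/kg

7.0 MJ/kg


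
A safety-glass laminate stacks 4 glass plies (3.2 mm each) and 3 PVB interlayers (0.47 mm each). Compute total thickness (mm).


Total thickness = glass contribution + PVB contribution
  Glass: 4 * 3.2 = 12.8 mm
  PVB: 3 * 0.47 = 1.41 mm
  Total = 12.8 + 1.41 = 14.21 mm

14.21 mm


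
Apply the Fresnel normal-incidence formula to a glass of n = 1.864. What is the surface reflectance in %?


Fresnel reflectance at normal incidence:
  R = ((n - 1)/(n + 1))^2
  (n - 1)/(n + 1) = (1.864 - 1)/(1.864 + 1) = 0.301676
  R = 0.301676^2 = 0.0910084
  R(%) = 0.0910084 * 100 = 9.101%

9.101%


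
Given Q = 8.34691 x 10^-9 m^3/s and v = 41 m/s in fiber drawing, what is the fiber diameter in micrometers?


Cross-sectional area from continuity:
  A = Q / v = 8.34691 x 10^-9 / 41 = 2.035832 x 10^-10 m^2
Diameter from circular cross-section:
  d = sqrt(4A / pi) * 10^6 (m -> um)
  d = sqrt(4 * 2.035832 x 10^-10 / pi) * 10^6 = 16.1 um

16.1 um


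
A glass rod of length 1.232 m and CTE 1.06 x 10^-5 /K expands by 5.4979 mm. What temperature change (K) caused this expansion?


Rearrange dL = alpha * L0 * dT for dT:
  dT = dL / (alpha * L0)
  dL (m) = 5.4979 / 1000 = 0.0054979
  dT = 0.0054979 / ((1.06 x 10^-5) * 1.232) = 421.0 K

421.0 K


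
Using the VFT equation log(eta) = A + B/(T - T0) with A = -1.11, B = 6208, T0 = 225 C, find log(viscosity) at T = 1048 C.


VFT equation: log(eta) = A + B / (T - T0)
  T - T0 = 1048 - 225 = 823
  B / (T - T0) = 6208 / 823 = 7.543
  log(eta) = -1.11 + 7.543 = 6.433

6.433


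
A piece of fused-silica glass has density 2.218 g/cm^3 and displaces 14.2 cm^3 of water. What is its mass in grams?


Rearrange rho = m / V:
  m = rho * V
  m = 2.218 * 14.2 = 31.496 g

31.496 g


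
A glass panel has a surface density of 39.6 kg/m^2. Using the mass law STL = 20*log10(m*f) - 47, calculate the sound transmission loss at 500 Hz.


Mass law: STL = 20 * log10(m * f) - 47
  m * f = 39.6 * 500 = 19800
  log10(19800) = 4.29667
  STL = 20 * 4.29667 - 47 = 85.9334 - 47 = 38.9 dB

38.9 dB


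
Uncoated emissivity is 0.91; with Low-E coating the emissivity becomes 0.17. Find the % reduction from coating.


Percentage reduction = (1 - coated/uncoated) * 100
  Ratio = 0.17 / 0.91 = 0.1868
  Reduction = (1 - 0.1868) * 100 = 81.3%

81.3%


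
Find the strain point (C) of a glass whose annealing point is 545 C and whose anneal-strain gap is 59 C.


Strain point = annealing point - difference:
  T_strain = 545 - 59 = 486 C

486 C


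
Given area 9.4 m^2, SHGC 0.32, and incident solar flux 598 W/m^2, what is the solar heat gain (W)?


Solar heat gain: Q = Area * SHGC * Irradiance
  Q = 9.4 * 0.32 * 598 = 1798.8 W

1798.8 W


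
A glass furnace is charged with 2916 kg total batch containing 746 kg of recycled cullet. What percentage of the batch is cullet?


Cullet ratio = (cullet mass / total batch mass) * 100
  Ratio = 746 / 2916 * 100 = 25.58%

25.58%


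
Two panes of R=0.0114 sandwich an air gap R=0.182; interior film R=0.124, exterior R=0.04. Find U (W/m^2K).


Total thermal resistance (series):
  R_total = R_in + R_glass + R_air + R_glass + R_out
  R_total = 0.124 + 0.0114 + 0.182 + 0.0114 + 0.04 = 0.3688 m^2K/W
U-value = 1 / R_total = 1 / 0.3688 = 2.711 W/m^2K

2.711 W/m^2K


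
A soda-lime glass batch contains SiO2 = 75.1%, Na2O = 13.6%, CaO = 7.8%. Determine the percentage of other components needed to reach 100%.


Sum the three major oxides:
  SiO2 + Na2O + CaO = 75.1 + 13.6 + 7.8 = 96.5%
Subtract from 100%:
  Others = 100 - 96.5 = 3.5%

3.5%


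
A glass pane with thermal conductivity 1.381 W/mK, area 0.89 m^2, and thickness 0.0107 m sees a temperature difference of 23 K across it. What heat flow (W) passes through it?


Fourier's law: Q = k * A * dT / t
  Q = 1.381 * 0.89 * 23 / 0.0107
  Q = 28.26907 / 0.0107 = 2642 W

2642 W


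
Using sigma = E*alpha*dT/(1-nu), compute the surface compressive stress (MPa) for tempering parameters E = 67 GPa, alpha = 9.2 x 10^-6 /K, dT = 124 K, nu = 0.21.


Tempering stress: sigma = E * alpha * dT / (1 - nu)
  E (MPa) = 67 * 1000 = 67000
  Numerator = 67000 * (9.2 x 10^-6) * 124 = 76.4336
  Denominator = 1 - 0.21 = 0.79
  sigma = 76.4336 / 0.79 = 96.8 MPa

96.8 MPa


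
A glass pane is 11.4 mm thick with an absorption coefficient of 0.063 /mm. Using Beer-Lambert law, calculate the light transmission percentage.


Beer-Lambert law: T = exp(-alpha * thickness)
  exponent = -0.063 * 11.4 = -0.7182
  T = exp(-0.7182) = 0.4876
  Percentage = 0.4876 * 100 = 48.76%

48.76%


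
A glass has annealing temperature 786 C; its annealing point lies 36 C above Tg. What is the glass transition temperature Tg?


Rearrange T_anneal = Tg + offset for Tg:
  Tg = T_anneal - offset = 786 - 36 = 750 C

750 C


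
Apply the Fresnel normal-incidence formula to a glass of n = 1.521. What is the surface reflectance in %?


Fresnel reflectance at normal incidence:
  R = ((n - 1)/(n + 1))^2
  (n - 1)/(n + 1) = (1.521 - 1)/(1.521 + 1) = 0.206664
  R = 0.206664^2 = 0.04271
  R(%) = 0.04271 * 100 = 4.271%

4.271%


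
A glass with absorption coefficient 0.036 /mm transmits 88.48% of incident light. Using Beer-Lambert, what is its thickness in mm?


Rearrange T = exp(-alpha * thickness):
  thickness = -ln(T) / alpha
  T = 88.48/100 = 0.8848
  ln(T) = -0.12239
  -ln(T) = 0.12239
  thickness = 0.12239 / 0.036 = 3.4 mm

3.4 mm


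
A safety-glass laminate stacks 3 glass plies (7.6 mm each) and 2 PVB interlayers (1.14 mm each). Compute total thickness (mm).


Total thickness = glass contribution + PVB contribution
  Glass: 3 * 7.6 = 22.8 mm
  PVB: 2 * 1.14 = 2.28 mm
  Total = 22.8 + 2.28 = 25.08 mm

25.08 mm


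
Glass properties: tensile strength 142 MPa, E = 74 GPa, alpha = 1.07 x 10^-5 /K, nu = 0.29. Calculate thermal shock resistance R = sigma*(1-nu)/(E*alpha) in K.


Thermal shock resistance: R = sigma * (1 - nu) / (E * alpha)
  Numerator = 142 * (1 - 0.29) = 100.82
  Denominator = 74 * 1000 * (1.07 x 10^-5) = 0.7918
  R = 100.82 / 0.7918 = 127.3 K

127.3 K


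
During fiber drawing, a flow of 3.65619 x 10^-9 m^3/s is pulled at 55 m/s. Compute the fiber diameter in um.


Cross-sectional area from continuity:
  A = Q / v = 3.65619 x 10^-9 / 55 = 6.647618 x 10^-11 m^2
Diameter from circular cross-section:
  d = sqrt(4A / pi) * 10^6 (m -> um)
  d = sqrt(4 * 6.647618 x 10^-11 / pi) * 10^6 = 9.2 um

9.2 um


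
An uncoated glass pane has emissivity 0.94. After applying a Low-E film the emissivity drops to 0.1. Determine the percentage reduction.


Percentage reduction = (1 - coated/uncoated) * 100
  Ratio = 0.1 / 0.94 = 0.1064
  Reduction = (1 - 0.1064) * 100 = 89.4%

89.4%


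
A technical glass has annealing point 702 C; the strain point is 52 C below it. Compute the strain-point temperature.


Strain point = annealing point - difference:
  T_strain = 702 - 52 = 650 C

650 C


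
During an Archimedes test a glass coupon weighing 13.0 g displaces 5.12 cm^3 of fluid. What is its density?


Use the definition of density:
  rho = mass / volume
  rho = 13.0 / 5.12 = 2.539 g/cm^3

2.539 g/cm^3


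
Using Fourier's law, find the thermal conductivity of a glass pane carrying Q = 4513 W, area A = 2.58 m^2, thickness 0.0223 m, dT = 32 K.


Fourier's law rearranged: k = Q * t / (A * dT)
  Numerator = 4513 * 0.0223 = 100.6399
  Denominator = 2.58 * 32 = 82.56
  k = 100.6399 / 82.56 = 1.219 W/mK

1.219 W/mK


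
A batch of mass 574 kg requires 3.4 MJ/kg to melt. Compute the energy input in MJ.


Total energy = mass * specific energy
  E = 574 * 3.4 = 1951.6 MJ

1951.6 MJ


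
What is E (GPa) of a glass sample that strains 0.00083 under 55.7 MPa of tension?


Young's modulus: E = stress / strain
  E = 55.7 MPa / 0.00083 = 67108.43 MPa
Convert to GPa: 67108.43 / 1000 = 67.11 GPa

67.11 GPa


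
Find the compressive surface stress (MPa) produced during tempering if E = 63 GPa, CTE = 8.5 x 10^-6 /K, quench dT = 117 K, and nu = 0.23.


Tempering stress: sigma = E * alpha * dT / (1 - nu)
  E (MPa) = 63 * 1000 = 63000
  Numerator = 63000 * (8.5 x 10^-6) * 117 = 62.6535
  Denominator = 1 - 0.23 = 0.77
  sigma = 62.6535 / 0.77 = 81.4 MPa

81.4 MPa


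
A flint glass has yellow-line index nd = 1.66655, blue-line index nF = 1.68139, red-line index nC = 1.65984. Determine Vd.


Abbe number formula: Vd = (nd - 1) / (nF - nC)
  nd - 1 = 1.66655 - 1 = 0.66655
  nF - nC = 1.68139 - 1.65984 = 0.02155
  Vd = 0.66655 / 0.02155 = 30.93

30.93


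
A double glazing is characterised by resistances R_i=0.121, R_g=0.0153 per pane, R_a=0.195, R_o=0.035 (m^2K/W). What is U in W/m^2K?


Total thermal resistance (series):
  R_total = R_in + R_glass + R_air + R_glass + R_out
  R_total = 0.121 + 0.0153 + 0.195 + 0.0153 + 0.035 = 0.3816 m^2K/W
U-value = 1 / R_total = 1 / 0.3816 = 2.621 W/m^2K

2.621 W/m^2K


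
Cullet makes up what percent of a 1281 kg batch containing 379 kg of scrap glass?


Cullet ratio = (cullet mass / total batch mass) * 100
  Ratio = 379 / 1281 * 100 = 29.59%

29.59%


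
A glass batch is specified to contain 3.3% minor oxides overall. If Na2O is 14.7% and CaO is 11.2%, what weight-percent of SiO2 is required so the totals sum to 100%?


Known pieces sum to 100%:
  SiO2 = 100 - (others + Na2O + CaO)
  SiO2 = 100 - (3.3 + 14.7 + 11.2) = 70.8%

70.8%


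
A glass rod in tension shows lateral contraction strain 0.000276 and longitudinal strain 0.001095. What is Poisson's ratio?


Poisson's ratio: nu = lateral strain / axial strain
  nu = 0.000276 / 0.001095 = 0.2521

0.2521


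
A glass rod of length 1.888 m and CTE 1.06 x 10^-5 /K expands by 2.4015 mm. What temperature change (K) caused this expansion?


Rearrange dL = alpha * L0 * dT for dT:
  dT = dL / (alpha * L0)
  dL (m) = 2.4015 / 1000 = 0.0024015
  dT = 0.0024015 / ((1.06 x 10^-5) * 1.888) = 120.0 K

120.0 K


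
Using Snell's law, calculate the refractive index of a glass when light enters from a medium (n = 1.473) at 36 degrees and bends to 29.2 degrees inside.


Apply Snell's law: n1 * sin(theta1) = n2 * sin(theta2)
  n2 = n1 * sin(theta1) / sin(theta2)
  sin(36) = 0.587785
  sin(29.2) = 0.48786
  n2 = 1.473 * 0.587785 / 0.48786 = 1.7747

1.7747


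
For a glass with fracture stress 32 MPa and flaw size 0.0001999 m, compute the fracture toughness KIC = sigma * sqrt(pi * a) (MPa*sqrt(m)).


Fracture toughness: KIC = sigma * sqrt(pi * a)
  pi * a = pi * 0.0001999 = 0.000628004
  sqrt(pi * a) = 0.02506
  KIC = 32 * 0.02506 = 0.802 MPa*sqrt(m)

0.802 MPa*sqrt(m)


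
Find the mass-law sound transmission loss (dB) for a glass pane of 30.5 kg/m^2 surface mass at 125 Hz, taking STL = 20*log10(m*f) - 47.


Mass law: STL = 20 * log10(m * f) - 47
  m * f = 30.5 * 125 = 3812.5
  log10(3812.5) = 3.58121
  STL = 20 * 3.58121 - 47 = 71.6242 - 47 = 24.6 dB

24.6 dB


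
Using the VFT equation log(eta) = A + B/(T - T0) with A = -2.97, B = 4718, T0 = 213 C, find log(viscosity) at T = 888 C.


VFT equation: log(eta) = A + B / (T - T0)
  T - T0 = 888 - 213 = 675
  B / (T - T0) = 4718 / 675 = 6.99
  log(eta) = -2.97 + 6.99 = 4.02

4.02


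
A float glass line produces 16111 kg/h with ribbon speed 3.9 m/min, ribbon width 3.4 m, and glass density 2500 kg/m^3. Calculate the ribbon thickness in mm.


Ribbon cross-section from mass balance:
  Volume rate = throughput / density = 16111 / 2500 = 6.4444 m^3/h
  thickness = volume rate / (speed * 60 * width), i.e.
  thickness = throughput / (60 * speed * width * density) * 1000
  thickness = 16111 / (60 * 3.9 * 3.4 * 2500) * 1000 = 8.1 mm

8.1 mm


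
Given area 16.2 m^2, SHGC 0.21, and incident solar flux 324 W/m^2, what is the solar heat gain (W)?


Solar heat gain: Q = Area * SHGC * Irradiance
  Q = 16.2 * 0.21 * 324 = 1102.2 W

1102.2 W


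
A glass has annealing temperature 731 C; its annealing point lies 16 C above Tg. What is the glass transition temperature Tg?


Rearrange T_anneal = Tg + offset for Tg:
  Tg = T_anneal - offset = 731 - 16 = 715 C

715 C


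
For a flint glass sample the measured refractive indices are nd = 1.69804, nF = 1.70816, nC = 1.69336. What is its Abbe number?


Abbe number formula: Vd = (nd - 1) / (nF - nC)
  nd - 1 = 1.69804 - 1 = 0.69804
  nF - nC = 1.70816 - 1.69336 = 0.0148
  Vd = 0.69804 / 0.0148 = 47.16

47.16


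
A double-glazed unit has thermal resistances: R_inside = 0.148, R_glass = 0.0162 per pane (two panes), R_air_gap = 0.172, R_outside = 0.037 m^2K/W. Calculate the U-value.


Total thermal resistance (series):
  R_total = R_in + R_glass + R_air + R_glass + R_out
  R_total = 0.148 + 0.0162 + 0.172 + 0.0162 + 0.037 = 0.3894 m^2K/W
U-value = 1 / R_total = 1 / 0.3894 = 2.568 W/m^2K

2.568 W/m^2K


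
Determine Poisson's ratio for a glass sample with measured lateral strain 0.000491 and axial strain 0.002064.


Poisson's ratio: nu = lateral strain / axial strain
  nu = 0.000491 / 0.002064 = 0.2379

0.2379


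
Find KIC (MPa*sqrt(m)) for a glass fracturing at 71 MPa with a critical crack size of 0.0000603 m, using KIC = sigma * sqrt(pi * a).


Fracture toughness: KIC = sigma * sqrt(pi * a)
  pi * a = pi * 0.0000603 = 0.000189438
  sqrt(pi * a) = 0.013764
  KIC = 71 * 0.013764 = 0.977 MPa*sqrt(m)

0.977 MPa*sqrt(m)
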